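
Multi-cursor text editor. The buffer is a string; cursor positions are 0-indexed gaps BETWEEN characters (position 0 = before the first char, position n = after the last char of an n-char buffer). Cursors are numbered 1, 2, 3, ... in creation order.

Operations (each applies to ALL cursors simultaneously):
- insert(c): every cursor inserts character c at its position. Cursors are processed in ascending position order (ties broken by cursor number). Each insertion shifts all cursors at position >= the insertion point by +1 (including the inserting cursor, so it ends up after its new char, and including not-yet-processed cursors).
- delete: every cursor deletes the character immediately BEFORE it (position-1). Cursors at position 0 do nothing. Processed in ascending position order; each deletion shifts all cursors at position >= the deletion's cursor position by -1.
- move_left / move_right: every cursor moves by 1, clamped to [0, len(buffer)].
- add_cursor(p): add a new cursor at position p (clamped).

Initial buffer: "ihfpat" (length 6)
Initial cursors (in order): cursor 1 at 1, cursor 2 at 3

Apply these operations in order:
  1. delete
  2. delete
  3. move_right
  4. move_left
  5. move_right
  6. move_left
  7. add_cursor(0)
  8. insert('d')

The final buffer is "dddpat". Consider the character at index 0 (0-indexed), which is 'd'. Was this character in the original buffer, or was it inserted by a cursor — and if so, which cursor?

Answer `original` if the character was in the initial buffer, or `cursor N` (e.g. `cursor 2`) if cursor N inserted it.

Answer: cursor 1

Derivation:
After op 1 (delete): buffer="hpat" (len 4), cursors c1@0 c2@1, authorship ....
After op 2 (delete): buffer="pat" (len 3), cursors c1@0 c2@0, authorship ...
After op 3 (move_right): buffer="pat" (len 3), cursors c1@1 c2@1, authorship ...
After op 4 (move_left): buffer="pat" (len 3), cursors c1@0 c2@0, authorship ...
After op 5 (move_right): buffer="pat" (len 3), cursors c1@1 c2@1, authorship ...
After op 6 (move_left): buffer="pat" (len 3), cursors c1@0 c2@0, authorship ...
After op 7 (add_cursor(0)): buffer="pat" (len 3), cursors c1@0 c2@0 c3@0, authorship ...
After op 8 (insert('d')): buffer="dddpat" (len 6), cursors c1@3 c2@3 c3@3, authorship 123...
Authorship (.=original, N=cursor N): 1 2 3 . . .
Index 0: author = 1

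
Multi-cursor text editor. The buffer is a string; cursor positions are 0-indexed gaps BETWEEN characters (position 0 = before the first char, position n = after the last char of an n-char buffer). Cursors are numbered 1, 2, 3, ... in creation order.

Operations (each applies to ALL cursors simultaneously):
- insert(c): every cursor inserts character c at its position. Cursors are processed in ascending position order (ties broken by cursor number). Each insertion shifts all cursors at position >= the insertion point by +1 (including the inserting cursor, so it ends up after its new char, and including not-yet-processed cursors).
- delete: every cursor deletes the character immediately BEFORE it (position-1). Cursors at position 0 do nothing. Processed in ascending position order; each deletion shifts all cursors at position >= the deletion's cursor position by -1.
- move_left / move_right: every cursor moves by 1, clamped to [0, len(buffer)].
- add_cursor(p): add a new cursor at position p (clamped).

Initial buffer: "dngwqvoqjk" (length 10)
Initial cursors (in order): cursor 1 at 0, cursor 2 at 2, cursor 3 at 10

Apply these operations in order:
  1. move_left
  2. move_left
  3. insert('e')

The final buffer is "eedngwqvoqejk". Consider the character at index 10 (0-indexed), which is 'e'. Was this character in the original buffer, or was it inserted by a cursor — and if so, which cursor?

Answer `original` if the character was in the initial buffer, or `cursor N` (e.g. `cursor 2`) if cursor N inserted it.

Answer: cursor 3

Derivation:
After op 1 (move_left): buffer="dngwqvoqjk" (len 10), cursors c1@0 c2@1 c3@9, authorship ..........
After op 2 (move_left): buffer="dngwqvoqjk" (len 10), cursors c1@0 c2@0 c3@8, authorship ..........
After op 3 (insert('e')): buffer="eedngwqvoqejk" (len 13), cursors c1@2 c2@2 c3@11, authorship 12........3..
Authorship (.=original, N=cursor N): 1 2 . . . . . . . . 3 . .
Index 10: author = 3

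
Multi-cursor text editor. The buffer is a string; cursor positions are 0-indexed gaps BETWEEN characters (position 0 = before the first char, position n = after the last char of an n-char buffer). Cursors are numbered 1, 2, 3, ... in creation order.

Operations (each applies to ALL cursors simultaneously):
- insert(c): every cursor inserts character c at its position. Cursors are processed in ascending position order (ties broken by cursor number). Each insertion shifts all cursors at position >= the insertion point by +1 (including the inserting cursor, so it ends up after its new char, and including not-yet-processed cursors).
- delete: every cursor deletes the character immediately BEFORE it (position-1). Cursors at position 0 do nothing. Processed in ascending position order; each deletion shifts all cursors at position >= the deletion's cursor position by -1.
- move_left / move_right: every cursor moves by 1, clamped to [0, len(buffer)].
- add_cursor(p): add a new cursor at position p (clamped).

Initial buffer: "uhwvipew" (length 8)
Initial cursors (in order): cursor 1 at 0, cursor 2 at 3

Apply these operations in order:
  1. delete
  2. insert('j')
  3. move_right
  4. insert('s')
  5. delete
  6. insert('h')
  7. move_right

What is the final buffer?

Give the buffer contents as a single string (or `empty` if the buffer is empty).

After op 1 (delete): buffer="uhvipew" (len 7), cursors c1@0 c2@2, authorship .......
After op 2 (insert('j')): buffer="juhjvipew" (len 9), cursors c1@1 c2@4, authorship 1..2.....
After op 3 (move_right): buffer="juhjvipew" (len 9), cursors c1@2 c2@5, authorship 1..2.....
After op 4 (insert('s')): buffer="jushjvsipew" (len 11), cursors c1@3 c2@7, authorship 1.1.2.2....
After op 5 (delete): buffer="juhjvipew" (len 9), cursors c1@2 c2@5, authorship 1..2.....
After op 6 (insert('h')): buffer="juhhjvhipew" (len 11), cursors c1@3 c2@7, authorship 1.1.2.2....
After op 7 (move_right): buffer="juhhjvhipew" (len 11), cursors c1@4 c2@8, authorship 1.1.2.2....

Answer: juhhjvhipew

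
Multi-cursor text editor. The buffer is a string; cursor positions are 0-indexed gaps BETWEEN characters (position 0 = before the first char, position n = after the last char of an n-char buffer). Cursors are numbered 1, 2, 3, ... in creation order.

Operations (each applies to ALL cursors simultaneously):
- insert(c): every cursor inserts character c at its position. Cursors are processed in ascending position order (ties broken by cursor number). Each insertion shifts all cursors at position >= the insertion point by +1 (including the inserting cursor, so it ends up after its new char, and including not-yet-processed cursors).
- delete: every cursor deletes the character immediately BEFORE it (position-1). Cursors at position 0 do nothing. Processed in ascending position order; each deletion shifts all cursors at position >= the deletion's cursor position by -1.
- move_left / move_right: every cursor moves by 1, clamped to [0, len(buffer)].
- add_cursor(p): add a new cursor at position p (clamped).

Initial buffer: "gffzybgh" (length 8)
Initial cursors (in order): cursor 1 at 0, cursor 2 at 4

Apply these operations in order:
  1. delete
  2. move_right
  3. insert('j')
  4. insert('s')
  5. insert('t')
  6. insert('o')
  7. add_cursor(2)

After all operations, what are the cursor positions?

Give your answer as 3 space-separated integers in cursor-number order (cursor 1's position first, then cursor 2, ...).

Answer: 5 12 2

Derivation:
After op 1 (delete): buffer="gffybgh" (len 7), cursors c1@0 c2@3, authorship .......
After op 2 (move_right): buffer="gffybgh" (len 7), cursors c1@1 c2@4, authorship .......
After op 3 (insert('j')): buffer="gjffyjbgh" (len 9), cursors c1@2 c2@6, authorship .1...2...
After op 4 (insert('s')): buffer="gjsffyjsbgh" (len 11), cursors c1@3 c2@8, authorship .11...22...
After op 5 (insert('t')): buffer="gjstffyjstbgh" (len 13), cursors c1@4 c2@10, authorship .111...222...
After op 6 (insert('o')): buffer="gjstoffyjstobgh" (len 15), cursors c1@5 c2@12, authorship .1111...2222...
After op 7 (add_cursor(2)): buffer="gjstoffyjstobgh" (len 15), cursors c3@2 c1@5 c2@12, authorship .1111...2222...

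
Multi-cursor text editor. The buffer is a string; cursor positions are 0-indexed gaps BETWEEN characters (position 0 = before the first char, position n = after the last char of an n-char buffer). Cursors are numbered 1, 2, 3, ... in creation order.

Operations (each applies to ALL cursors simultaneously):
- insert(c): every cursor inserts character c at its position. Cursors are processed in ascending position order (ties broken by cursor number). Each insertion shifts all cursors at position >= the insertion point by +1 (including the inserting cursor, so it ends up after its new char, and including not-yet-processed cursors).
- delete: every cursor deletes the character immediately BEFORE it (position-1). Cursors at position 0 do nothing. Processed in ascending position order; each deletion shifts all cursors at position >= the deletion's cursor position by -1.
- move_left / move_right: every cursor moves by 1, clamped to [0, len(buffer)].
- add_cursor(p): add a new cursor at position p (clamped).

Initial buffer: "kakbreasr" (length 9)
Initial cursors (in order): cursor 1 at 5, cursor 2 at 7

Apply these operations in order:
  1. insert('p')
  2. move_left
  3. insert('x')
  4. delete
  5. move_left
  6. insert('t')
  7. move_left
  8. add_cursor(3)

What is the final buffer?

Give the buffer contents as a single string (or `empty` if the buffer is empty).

Answer: kakbtrpetapsr

Derivation:
After op 1 (insert('p')): buffer="kakbrpeapsr" (len 11), cursors c1@6 c2@9, authorship .....1..2..
After op 2 (move_left): buffer="kakbrpeapsr" (len 11), cursors c1@5 c2@8, authorship .....1..2..
After op 3 (insert('x')): buffer="kakbrxpeaxpsr" (len 13), cursors c1@6 c2@10, authorship .....11..22..
After op 4 (delete): buffer="kakbrpeapsr" (len 11), cursors c1@5 c2@8, authorship .....1..2..
After op 5 (move_left): buffer="kakbrpeapsr" (len 11), cursors c1@4 c2@7, authorship .....1..2..
After op 6 (insert('t')): buffer="kakbtrpetapsr" (len 13), cursors c1@5 c2@9, authorship ....1.1.2.2..
After op 7 (move_left): buffer="kakbtrpetapsr" (len 13), cursors c1@4 c2@8, authorship ....1.1.2.2..
After op 8 (add_cursor(3)): buffer="kakbtrpetapsr" (len 13), cursors c3@3 c1@4 c2@8, authorship ....1.1.2.2..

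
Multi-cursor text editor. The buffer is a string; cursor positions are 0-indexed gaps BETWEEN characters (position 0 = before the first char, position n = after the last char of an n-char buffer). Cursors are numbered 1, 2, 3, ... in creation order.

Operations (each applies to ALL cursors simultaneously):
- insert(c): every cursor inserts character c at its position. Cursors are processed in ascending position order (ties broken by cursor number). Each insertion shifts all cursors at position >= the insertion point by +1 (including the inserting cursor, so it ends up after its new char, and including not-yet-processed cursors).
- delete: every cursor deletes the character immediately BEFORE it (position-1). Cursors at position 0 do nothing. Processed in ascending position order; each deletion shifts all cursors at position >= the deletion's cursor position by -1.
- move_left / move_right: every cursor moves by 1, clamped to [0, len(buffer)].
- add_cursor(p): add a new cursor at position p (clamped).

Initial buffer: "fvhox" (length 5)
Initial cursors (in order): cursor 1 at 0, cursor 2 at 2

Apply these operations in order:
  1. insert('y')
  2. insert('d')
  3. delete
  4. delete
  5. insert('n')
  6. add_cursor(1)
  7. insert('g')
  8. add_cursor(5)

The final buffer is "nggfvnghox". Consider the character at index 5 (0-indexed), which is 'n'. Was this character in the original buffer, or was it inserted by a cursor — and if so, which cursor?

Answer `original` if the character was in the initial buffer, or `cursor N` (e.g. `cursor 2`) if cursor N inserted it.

Answer: cursor 2

Derivation:
After op 1 (insert('y')): buffer="yfvyhox" (len 7), cursors c1@1 c2@4, authorship 1..2...
After op 2 (insert('d')): buffer="ydfvydhox" (len 9), cursors c1@2 c2@6, authorship 11..22...
After op 3 (delete): buffer="yfvyhox" (len 7), cursors c1@1 c2@4, authorship 1..2...
After op 4 (delete): buffer="fvhox" (len 5), cursors c1@0 c2@2, authorship .....
After op 5 (insert('n')): buffer="nfvnhox" (len 7), cursors c1@1 c2@4, authorship 1..2...
After op 6 (add_cursor(1)): buffer="nfvnhox" (len 7), cursors c1@1 c3@1 c2@4, authorship 1..2...
After op 7 (insert('g')): buffer="nggfvnghox" (len 10), cursors c1@3 c3@3 c2@7, authorship 113..22...
After op 8 (add_cursor(5)): buffer="nggfvnghox" (len 10), cursors c1@3 c3@3 c4@5 c2@7, authorship 113..22...
Authorship (.=original, N=cursor N): 1 1 3 . . 2 2 . . .
Index 5: author = 2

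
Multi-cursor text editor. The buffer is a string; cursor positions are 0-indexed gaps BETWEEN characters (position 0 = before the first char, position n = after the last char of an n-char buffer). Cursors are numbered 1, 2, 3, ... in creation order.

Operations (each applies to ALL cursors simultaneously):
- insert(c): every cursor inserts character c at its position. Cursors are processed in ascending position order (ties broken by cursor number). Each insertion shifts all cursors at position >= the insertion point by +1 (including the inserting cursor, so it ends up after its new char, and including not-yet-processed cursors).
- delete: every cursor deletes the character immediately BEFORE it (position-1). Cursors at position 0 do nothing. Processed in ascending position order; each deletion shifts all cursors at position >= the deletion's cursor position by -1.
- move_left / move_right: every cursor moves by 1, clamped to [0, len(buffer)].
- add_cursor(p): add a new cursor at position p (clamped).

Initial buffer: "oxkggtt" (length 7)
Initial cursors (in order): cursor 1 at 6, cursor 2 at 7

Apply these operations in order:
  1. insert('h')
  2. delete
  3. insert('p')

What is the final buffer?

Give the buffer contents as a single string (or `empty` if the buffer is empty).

Answer: oxkggtptp

Derivation:
After op 1 (insert('h')): buffer="oxkggthth" (len 9), cursors c1@7 c2@9, authorship ......1.2
After op 2 (delete): buffer="oxkggtt" (len 7), cursors c1@6 c2@7, authorship .......
After op 3 (insert('p')): buffer="oxkggtptp" (len 9), cursors c1@7 c2@9, authorship ......1.2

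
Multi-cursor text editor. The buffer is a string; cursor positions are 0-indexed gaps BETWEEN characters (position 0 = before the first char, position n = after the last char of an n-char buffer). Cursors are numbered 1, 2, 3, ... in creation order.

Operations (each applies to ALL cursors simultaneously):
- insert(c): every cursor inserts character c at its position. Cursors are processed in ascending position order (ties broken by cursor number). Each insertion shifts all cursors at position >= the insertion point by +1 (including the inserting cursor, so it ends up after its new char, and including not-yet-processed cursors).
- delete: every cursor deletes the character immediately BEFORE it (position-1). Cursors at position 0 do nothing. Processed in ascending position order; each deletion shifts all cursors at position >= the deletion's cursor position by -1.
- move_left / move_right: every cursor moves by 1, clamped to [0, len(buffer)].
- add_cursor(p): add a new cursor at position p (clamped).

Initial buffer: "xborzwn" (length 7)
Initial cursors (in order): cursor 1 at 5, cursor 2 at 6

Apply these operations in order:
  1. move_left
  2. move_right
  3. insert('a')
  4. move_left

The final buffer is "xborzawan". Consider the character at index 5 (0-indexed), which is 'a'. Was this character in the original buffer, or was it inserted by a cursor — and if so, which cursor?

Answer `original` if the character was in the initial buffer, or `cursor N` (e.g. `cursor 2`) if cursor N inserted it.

Answer: cursor 1

Derivation:
After op 1 (move_left): buffer="xborzwn" (len 7), cursors c1@4 c2@5, authorship .......
After op 2 (move_right): buffer="xborzwn" (len 7), cursors c1@5 c2@6, authorship .......
After op 3 (insert('a')): buffer="xborzawan" (len 9), cursors c1@6 c2@8, authorship .....1.2.
After op 4 (move_left): buffer="xborzawan" (len 9), cursors c1@5 c2@7, authorship .....1.2.
Authorship (.=original, N=cursor N): . . . . . 1 . 2 .
Index 5: author = 1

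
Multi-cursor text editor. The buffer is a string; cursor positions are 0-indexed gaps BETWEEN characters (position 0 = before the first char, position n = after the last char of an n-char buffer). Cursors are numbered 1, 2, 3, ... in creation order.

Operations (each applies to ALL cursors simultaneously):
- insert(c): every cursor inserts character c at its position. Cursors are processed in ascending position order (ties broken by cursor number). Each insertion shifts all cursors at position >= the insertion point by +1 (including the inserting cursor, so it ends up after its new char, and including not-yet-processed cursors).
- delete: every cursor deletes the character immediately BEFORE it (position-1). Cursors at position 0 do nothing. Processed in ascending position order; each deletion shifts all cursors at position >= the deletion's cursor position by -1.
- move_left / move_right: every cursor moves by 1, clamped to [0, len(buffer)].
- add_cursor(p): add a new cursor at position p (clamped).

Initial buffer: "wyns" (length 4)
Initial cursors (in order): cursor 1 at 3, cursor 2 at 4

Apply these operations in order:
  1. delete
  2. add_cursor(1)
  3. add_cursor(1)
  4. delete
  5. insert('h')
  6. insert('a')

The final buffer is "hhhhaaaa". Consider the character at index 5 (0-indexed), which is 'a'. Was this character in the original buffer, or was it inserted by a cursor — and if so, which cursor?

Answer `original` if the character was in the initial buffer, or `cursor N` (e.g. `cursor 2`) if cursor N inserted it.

Answer: cursor 2

Derivation:
After op 1 (delete): buffer="wy" (len 2), cursors c1@2 c2@2, authorship ..
After op 2 (add_cursor(1)): buffer="wy" (len 2), cursors c3@1 c1@2 c2@2, authorship ..
After op 3 (add_cursor(1)): buffer="wy" (len 2), cursors c3@1 c4@1 c1@2 c2@2, authorship ..
After op 4 (delete): buffer="" (len 0), cursors c1@0 c2@0 c3@0 c4@0, authorship 
After op 5 (insert('h')): buffer="hhhh" (len 4), cursors c1@4 c2@4 c3@4 c4@4, authorship 1234
After op 6 (insert('a')): buffer="hhhhaaaa" (len 8), cursors c1@8 c2@8 c3@8 c4@8, authorship 12341234
Authorship (.=original, N=cursor N): 1 2 3 4 1 2 3 4
Index 5: author = 2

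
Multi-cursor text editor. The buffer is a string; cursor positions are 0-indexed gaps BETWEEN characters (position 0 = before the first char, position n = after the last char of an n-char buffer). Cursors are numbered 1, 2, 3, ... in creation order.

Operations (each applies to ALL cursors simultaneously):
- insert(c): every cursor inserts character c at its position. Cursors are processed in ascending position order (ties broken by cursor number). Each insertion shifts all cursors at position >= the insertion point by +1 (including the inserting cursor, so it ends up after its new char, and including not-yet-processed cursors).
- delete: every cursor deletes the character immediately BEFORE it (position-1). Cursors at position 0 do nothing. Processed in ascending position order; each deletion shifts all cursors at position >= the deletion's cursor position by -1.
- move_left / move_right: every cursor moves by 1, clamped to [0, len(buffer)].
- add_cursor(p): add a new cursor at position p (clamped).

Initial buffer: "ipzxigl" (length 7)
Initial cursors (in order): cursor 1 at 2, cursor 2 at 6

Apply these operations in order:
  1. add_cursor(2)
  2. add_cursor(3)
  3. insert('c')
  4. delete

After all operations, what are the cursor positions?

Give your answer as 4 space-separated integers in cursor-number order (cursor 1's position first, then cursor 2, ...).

After op 1 (add_cursor(2)): buffer="ipzxigl" (len 7), cursors c1@2 c3@2 c2@6, authorship .......
After op 2 (add_cursor(3)): buffer="ipzxigl" (len 7), cursors c1@2 c3@2 c4@3 c2@6, authorship .......
After op 3 (insert('c')): buffer="ipcczcxigcl" (len 11), cursors c1@4 c3@4 c4@6 c2@10, authorship ..13.4...2.
After op 4 (delete): buffer="ipzxigl" (len 7), cursors c1@2 c3@2 c4@3 c2@6, authorship .......

Answer: 2 6 2 3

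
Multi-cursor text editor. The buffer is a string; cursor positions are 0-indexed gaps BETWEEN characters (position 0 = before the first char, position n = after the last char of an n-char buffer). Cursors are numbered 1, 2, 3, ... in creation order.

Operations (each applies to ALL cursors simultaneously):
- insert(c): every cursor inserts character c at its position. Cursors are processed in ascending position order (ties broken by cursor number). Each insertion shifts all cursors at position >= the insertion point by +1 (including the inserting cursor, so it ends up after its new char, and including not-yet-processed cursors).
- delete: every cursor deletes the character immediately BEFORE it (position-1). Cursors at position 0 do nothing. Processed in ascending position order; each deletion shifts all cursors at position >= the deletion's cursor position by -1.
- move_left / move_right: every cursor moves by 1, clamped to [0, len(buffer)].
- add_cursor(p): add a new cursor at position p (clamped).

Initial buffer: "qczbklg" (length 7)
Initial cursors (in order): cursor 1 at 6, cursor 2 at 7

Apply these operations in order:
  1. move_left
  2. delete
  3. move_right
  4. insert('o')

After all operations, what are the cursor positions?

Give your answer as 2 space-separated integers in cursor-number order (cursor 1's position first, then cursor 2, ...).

Answer: 7 7

Derivation:
After op 1 (move_left): buffer="qczbklg" (len 7), cursors c1@5 c2@6, authorship .......
After op 2 (delete): buffer="qczbg" (len 5), cursors c1@4 c2@4, authorship .....
After op 3 (move_right): buffer="qczbg" (len 5), cursors c1@5 c2@5, authorship .....
After op 4 (insert('o')): buffer="qczbgoo" (len 7), cursors c1@7 c2@7, authorship .....12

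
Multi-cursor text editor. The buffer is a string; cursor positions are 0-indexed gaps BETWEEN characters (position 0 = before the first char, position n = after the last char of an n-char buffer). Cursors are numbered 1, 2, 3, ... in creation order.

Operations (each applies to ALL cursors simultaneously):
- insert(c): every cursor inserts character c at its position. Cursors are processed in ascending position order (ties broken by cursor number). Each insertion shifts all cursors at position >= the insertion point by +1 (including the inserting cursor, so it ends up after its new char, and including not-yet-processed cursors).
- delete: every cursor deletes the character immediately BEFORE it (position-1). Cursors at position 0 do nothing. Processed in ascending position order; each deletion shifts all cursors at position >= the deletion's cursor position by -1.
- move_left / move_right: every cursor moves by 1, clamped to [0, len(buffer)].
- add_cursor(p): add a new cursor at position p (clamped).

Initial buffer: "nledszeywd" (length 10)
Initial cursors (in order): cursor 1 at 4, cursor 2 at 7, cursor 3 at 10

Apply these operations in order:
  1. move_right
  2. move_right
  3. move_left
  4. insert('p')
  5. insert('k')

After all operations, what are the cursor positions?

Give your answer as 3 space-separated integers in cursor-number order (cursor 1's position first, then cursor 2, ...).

After op 1 (move_right): buffer="nledszeywd" (len 10), cursors c1@5 c2@8 c3@10, authorship ..........
After op 2 (move_right): buffer="nledszeywd" (len 10), cursors c1@6 c2@9 c3@10, authorship ..........
After op 3 (move_left): buffer="nledszeywd" (len 10), cursors c1@5 c2@8 c3@9, authorship ..........
After op 4 (insert('p')): buffer="nledspzeypwpd" (len 13), cursors c1@6 c2@10 c3@12, authorship .....1...2.3.
After op 5 (insert('k')): buffer="nledspkzeypkwpkd" (len 16), cursors c1@7 c2@12 c3@15, authorship .....11...22.33.

Answer: 7 12 15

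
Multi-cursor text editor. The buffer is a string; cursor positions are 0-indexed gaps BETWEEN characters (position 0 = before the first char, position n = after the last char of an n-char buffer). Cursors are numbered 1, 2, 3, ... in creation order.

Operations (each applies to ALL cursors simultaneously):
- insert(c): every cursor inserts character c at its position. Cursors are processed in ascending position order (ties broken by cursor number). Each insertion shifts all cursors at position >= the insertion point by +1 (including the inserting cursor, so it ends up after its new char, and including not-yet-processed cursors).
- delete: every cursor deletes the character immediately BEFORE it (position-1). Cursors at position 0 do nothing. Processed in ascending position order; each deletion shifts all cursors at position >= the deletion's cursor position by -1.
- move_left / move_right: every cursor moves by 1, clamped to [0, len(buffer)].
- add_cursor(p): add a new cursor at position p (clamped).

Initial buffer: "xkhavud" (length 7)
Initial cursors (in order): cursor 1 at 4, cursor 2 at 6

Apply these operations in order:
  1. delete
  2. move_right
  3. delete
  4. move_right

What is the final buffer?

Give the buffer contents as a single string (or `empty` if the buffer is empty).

After op 1 (delete): buffer="xkhvd" (len 5), cursors c1@3 c2@4, authorship .....
After op 2 (move_right): buffer="xkhvd" (len 5), cursors c1@4 c2@5, authorship .....
After op 3 (delete): buffer="xkh" (len 3), cursors c1@3 c2@3, authorship ...
After op 4 (move_right): buffer="xkh" (len 3), cursors c1@3 c2@3, authorship ...

Answer: xkh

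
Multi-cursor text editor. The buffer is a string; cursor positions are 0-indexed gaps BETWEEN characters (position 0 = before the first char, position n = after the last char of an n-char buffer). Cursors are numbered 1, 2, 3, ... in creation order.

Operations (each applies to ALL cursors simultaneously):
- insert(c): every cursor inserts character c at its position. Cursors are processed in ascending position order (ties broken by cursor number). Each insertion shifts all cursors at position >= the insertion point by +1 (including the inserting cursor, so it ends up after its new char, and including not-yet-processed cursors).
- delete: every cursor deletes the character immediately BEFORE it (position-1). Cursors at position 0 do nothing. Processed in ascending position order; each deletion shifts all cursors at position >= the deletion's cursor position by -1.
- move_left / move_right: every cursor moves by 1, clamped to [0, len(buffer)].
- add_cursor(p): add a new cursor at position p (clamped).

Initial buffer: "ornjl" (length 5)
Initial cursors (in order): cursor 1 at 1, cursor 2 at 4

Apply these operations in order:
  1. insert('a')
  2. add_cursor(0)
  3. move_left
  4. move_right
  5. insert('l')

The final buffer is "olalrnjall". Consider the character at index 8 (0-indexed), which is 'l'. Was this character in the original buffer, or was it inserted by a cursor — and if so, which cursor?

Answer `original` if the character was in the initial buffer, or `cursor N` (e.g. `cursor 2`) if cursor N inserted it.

Answer: cursor 2

Derivation:
After op 1 (insert('a')): buffer="oarnjal" (len 7), cursors c1@2 c2@6, authorship .1...2.
After op 2 (add_cursor(0)): buffer="oarnjal" (len 7), cursors c3@0 c1@2 c2@6, authorship .1...2.
After op 3 (move_left): buffer="oarnjal" (len 7), cursors c3@0 c1@1 c2@5, authorship .1...2.
After op 4 (move_right): buffer="oarnjal" (len 7), cursors c3@1 c1@2 c2@6, authorship .1...2.
After op 5 (insert('l')): buffer="olalrnjall" (len 10), cursors c3@2 c1@4 c2@9, authorship .311...22.
Authorship (.=original, N=cursor N): . 3 1 1 . . . 2 2 .
Index 8: author = 2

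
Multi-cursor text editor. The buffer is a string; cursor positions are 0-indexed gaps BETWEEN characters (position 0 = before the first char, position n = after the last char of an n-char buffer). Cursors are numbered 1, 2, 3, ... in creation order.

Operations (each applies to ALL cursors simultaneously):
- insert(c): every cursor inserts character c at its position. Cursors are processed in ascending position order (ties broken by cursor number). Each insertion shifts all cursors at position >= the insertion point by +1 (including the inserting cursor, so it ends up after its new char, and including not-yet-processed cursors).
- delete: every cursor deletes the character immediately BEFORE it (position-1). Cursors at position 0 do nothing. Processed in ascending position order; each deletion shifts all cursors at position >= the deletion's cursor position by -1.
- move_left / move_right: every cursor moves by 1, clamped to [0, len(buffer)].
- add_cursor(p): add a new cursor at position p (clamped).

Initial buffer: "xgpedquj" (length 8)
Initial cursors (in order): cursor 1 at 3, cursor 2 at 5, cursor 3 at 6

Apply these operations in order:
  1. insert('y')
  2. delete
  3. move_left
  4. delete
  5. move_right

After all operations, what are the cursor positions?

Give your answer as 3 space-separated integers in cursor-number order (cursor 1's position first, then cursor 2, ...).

After op 1 (insert('y')): buffer="xgpyedyqyuj" (len 11), cursors c1@4 c2@7 c3@9, authorship ...1..2.3..
After op 2 (delete): buffer="xgpedquj" (len 8), cursors c1@3 c2@5 c3@6, authorship ........
After op 3 (move_left): buffer="xgpedquj" (len 8), cursors c1@2 c2@4 c3@5, authorship ........
After op 4 (delete): buffer="xpquj" (len 5), cursors c1@1 c2@2 c3@2, authorship .....
After op 5 (move_right): buffer="xpquj" (len 5), cursors c1@2 c2@3 c3@3, authorship .....

Answer: 2 3 3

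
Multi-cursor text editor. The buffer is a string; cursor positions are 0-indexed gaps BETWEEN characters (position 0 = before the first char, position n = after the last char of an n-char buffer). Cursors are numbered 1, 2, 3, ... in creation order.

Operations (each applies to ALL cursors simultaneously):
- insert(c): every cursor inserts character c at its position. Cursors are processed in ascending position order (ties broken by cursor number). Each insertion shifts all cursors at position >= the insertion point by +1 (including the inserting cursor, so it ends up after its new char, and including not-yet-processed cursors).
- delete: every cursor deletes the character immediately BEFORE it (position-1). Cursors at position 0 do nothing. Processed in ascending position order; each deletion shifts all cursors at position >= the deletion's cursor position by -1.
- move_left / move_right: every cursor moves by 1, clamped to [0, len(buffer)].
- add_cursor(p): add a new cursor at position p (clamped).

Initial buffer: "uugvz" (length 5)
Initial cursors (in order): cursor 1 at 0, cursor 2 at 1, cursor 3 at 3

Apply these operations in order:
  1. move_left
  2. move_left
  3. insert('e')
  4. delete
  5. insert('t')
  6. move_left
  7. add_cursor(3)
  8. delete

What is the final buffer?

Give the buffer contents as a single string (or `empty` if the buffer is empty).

Answer: tugvz

Derivation:
After op 1 (move_left): buffer="uugvz" (len 5), cursors c1@0 c2@0 c3@2, authorship .....
After op 2 (move_left): buffer="uugvz" (len 5), cursors c1@0 c2@0 c3@1, authorship .....
After op 3 (insert('e')): buffer="eeueugvz" (len 8), cursors c1@2 c2@2 c3@4, authorship 12.3....
After op 4 (delete): buffer="uugvz" (len 5), cursors c1@0 c2@0 c3@1, authorship .....
After op 5 (insert('t')): buffer="ttutugvz" (len 8), cursors c1@2 c2@2 c3@4, authorship 12.3....
After op 6 (move_left): buffer="ttutugvz" (len 8), cursors c1@1 c2@1 c3@3, authorship 12.3....
After op 7 (add_cursor(3)): buffer="ttutugvz" (len 8), cursors c1@1 c2@1 c3@3 c4@3, authorship 12.3....
After op 8 (delete): buffer="tugvz" (len 5), cursors c1@0 c2@0 c3@0 c4@0, authorship 3....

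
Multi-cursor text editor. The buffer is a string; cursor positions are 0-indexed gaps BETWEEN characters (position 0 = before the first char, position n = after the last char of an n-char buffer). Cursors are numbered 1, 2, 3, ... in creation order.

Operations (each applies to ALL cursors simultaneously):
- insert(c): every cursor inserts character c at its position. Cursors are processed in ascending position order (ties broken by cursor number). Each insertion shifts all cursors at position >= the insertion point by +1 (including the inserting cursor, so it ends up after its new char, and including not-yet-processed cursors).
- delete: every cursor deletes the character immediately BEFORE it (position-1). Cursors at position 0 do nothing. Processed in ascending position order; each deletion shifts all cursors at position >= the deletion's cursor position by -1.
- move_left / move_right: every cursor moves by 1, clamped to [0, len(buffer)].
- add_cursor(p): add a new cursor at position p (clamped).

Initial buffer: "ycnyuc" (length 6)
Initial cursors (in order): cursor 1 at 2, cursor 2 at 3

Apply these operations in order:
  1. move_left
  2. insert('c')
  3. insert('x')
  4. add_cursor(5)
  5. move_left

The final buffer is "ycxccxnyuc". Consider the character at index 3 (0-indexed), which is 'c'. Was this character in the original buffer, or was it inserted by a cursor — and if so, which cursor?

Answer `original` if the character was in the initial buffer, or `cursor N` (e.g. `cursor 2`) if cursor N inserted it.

After op 1 (move_left): buffer="ycnyuc" (len 6), cursors c1@1 c2@2, authorship ......
After op 2 (insert('c')): buffer="ycccnyuc" (len 8), cursors c1@2 c2@4, authorship .1.2....
After op 3 (insert('x')): buffer="ycxccxnyuc" (len 10), cursors c1@3 c2@6, authorship .11.22....
After op 4 (add_cursor(5)): buffer="ycxccxnyuc" (len 10), cursors c1@3 c3@5 c2@6, authorship .11.22....
After op 5 (move_left): buffer="ycxccxnyuc" (len 10), cursors c1@2 c3@4 c2@5, authorship .11.22....
Authorship (.=original, N=cursor N): . 1 1 . 2 2 . . . .
Index 3: author = original

Answer: original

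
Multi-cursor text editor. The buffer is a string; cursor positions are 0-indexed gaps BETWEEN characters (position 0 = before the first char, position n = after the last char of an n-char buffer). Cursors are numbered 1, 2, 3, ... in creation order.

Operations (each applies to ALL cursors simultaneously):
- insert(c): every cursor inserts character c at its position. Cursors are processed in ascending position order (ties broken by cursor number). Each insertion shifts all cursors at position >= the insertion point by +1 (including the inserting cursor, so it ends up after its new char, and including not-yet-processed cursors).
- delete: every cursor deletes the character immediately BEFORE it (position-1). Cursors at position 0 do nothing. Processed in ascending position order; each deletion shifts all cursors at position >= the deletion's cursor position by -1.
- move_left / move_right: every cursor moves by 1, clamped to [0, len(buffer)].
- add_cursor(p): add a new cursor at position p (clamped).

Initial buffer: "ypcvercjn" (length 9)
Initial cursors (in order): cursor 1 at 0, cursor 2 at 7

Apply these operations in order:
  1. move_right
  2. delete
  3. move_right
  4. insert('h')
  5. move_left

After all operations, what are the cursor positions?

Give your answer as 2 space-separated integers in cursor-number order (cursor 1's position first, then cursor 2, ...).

After op 1 (move_right): buffer="ypcvercjn" (len 9), cursors c1@1 c2@8, authorship .........
After op 2 (delete): buffer="pcvercn" (len 7), cursors c1@0 c2@6, authorship .......
After op 3 (move_right): buffer="pcvercn" (len 7), cursors c1@1 c2@7, authorship .......
After op 4 (insert('h')): buffer="phcvercnh" (len 9), cursors c1@2 c2@9, authorship .1......2
After op 5 (move_left): buffer="phcvercnh" (len 9), cursors c1@1 c2@8, authorship .1......2

Answer: 1 8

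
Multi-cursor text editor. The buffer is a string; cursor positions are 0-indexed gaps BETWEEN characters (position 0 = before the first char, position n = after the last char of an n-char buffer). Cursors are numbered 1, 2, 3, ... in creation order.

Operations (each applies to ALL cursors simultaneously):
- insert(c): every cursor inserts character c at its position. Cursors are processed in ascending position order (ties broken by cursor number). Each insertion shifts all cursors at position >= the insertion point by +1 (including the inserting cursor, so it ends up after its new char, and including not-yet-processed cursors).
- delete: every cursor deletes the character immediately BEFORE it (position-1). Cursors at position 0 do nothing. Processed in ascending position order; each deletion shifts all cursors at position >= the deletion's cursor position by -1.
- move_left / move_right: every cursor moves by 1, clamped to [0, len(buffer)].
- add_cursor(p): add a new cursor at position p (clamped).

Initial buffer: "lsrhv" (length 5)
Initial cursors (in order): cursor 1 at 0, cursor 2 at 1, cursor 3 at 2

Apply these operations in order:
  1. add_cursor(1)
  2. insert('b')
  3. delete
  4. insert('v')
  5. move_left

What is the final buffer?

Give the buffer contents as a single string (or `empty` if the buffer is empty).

Answer: vlvvsvrhv

Derivation:
After op 1 (add_cursor(1)): buffer="lsrhv" (len 5), cursors c1@0 c2@1 c4@1 c3@2, authorship .....
After op 2 (insert('b')): buffer="blbbsbrhv" (len 9), cursors c1@1 c2@4 c4@4 c3@6, authorship 1.24.3...
After op 3 (delete): buffer="lsrhv" (len 5), cursors c1@0 c2@1 c4@1 c3@2, authorship .....
After op 4 (insert('v')): buffer="vlvvsvrhv" (len 9), cursors c1@1 c2@4 c4@4 c3@6, authorship 1.24.3...
After op 5 (move_left): buffer="vlvvsvrhv" (len 9), cursors c1@0 c2@3 c4@3 c3@5, authorship 1.24.3...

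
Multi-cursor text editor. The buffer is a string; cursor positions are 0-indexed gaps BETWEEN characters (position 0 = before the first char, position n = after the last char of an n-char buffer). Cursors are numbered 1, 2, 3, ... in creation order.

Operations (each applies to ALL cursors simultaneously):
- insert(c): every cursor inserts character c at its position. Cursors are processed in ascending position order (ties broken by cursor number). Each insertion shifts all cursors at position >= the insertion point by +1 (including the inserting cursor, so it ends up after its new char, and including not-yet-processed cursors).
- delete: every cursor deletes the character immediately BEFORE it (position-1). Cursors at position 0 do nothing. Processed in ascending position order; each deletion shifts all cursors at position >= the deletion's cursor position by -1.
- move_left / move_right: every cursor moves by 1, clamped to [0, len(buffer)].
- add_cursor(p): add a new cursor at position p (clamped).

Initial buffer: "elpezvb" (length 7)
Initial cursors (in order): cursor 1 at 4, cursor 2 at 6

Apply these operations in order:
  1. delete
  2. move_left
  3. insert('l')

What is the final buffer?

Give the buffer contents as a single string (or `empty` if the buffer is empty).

Answer: ellplzb

Derivation:
After op 1 (delete): buffer="elpzb" (len 5), cursors c1@3 c2@4, authorship .....
After op 2 (move_left): buffer="elpzb" (len 5), cursors c1@2 c2@3, authorship .....
After op 3 (insert('l')): buffer="ellplzb" (len 7), cursors c1@3 c2@5, authorship ..1.2..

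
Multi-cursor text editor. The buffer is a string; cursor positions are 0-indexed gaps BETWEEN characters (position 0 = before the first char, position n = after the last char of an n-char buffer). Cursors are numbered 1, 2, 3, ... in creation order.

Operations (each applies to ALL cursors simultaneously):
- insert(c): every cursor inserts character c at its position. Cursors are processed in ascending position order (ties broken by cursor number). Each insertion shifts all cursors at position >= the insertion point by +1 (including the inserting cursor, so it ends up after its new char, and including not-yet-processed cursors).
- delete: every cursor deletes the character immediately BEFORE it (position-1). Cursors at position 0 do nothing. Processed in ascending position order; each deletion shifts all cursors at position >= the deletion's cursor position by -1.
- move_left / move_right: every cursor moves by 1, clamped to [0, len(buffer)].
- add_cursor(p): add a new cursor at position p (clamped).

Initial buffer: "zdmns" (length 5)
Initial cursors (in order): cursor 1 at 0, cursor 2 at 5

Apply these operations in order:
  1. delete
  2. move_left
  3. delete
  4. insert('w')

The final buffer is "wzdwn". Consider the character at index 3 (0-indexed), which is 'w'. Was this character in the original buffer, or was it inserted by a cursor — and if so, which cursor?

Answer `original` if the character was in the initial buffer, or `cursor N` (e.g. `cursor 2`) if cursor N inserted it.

After op 1 (delete): buffer="zdmn" (len 4), cursors c1@0 c2@4, authorship ....
After op 2 (move_left): buffer="zdmn" (len 4), cursors c1@0 c2@3, authorship ....
After op 3 (delete): buffer="zdn" (len 3), cursors c1@0 c2@2, authorship ...
After op 4 (insert('w')): buffer="wzdwn" (len 5), cursors c1@1 c2@4, authorship 1..2.
Authorship (.=original, N=cursor N): 1 . . 2 .
Index 3: author = 2

Answer: cursor 2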